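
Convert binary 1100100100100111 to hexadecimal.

Group into 4-bit nibbles from right:
  1100 = C
  1001 = 9
  0010 = 2
  0111 = 7
Result: C927



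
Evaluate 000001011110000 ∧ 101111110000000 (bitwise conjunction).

AND: 1 only when both bits are 1
  000001011110000
& 101111110000000
-----------------
  000001010000000
Decimal: 752 & 24448 = 640



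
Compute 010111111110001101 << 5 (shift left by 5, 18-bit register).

Original: 010111111110001101 (decimal 98189)
Shift left by 5 positions
Append 5 zeros on the right and drop the 5 high bits that overflow the 18-bit width
Result: 111111000110100000 (decimal 258464)
Equivalent: 98189 << 5 = 98189 × 2^5 = 3142048, truncated to 18 bits = 258464



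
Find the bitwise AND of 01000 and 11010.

AND: 1 only when both bits are 1
  01000
& 11010
-------
  01000
Decimal: 8 & 26 = 8



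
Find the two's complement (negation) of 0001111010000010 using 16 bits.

Original: 0001111010000010
Step 1 - Invert all bits: 1110000101111101
Step 2 - Add 1: 1110000101111110
Verification: 0001111010000010 + 1110000101111110 = 10000000000000000; discarding the end carry (carry out of the top bit) leaves the 16-bit value 0000000000000000, as required for x + (-x)



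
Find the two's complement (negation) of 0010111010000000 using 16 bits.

Original: 0010111010000000
Step 1 - Invert all bits: 1101000101111111
Step 2 - Add 1: 1101000110000000
Verification: 0010111010000000 + 1101000110000000 = 10000000000000000; discarding the end carry (carry out of the top bit) leaves the 16-bit value 0000000000000000, as required for x + (-x)



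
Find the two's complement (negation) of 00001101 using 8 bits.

Original: 00001101
Step 1 - Invert all bits: 11110010
Step 2 - Add 1: 11110011
Verification: 00001101 + 11110011 = 100000000; discarding the end carry (carry out of the top bit) leaves the 8-bit value 00000000, as required for x + (-x)



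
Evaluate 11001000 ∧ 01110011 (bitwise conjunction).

AND: 1 only when both bits are 1
  11001000
& 01110011
----------
  01000000
Decimal: 200 & 115 = 64



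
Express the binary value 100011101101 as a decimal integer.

Sum of powers of 2 for each 1-bit:
2^0 + 2^2 + 2^3 + 2^5 + 2^6 + 2^7 + 2^11
= 1 + 4 + 8 + 32 + 64 + 128 + 2048
= 2285



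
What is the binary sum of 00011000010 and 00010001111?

Add column by column from the right: bit + bit + carry-in; write the sum mod 2, carry 1 when the sum is 2 or 3.
carry:  00100011100
        00011000010
+       00010001111
-------------------
       000101010001
(the carry out of the leftmost column, 0, becomes the leading bit)
Decimal check:
  00011000010 = 128 + 64 + 2 = 194
  00010001111 = 128 + 8 + 4 + 2 + 1 = 143
  194 + 143 = 337, and 000101010001 = 256 + 64 + 16 + 1 = 337 ✓



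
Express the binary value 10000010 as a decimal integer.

Sum of powers of 2 for each 1-bit:
2^1 + 2^7
= 2 + 128
= 130



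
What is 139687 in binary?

Using repeated division by 2:
139687 ÷ 2 = 69843 remainder 1
69843 ÷ 2 = 34921 remainder 1
34921 ÷ 2 = 17460 remainder 1
17460 ÷ 2 = 8730 remainder 0
8730 ÷ 2 = 4365 remainder 0
4365 ÷ 2 = 2182 remainder 1
2182 ÷ 2 = 1091 remainder 0
1091 ÷ 2 = 545 remainder 1
545 ÷ 2 = 272 remainder 1
272 ÷ 2 = 136 remainder 0
136 ÷ 2 = 68 remainder 0
68 ÷ 2 = 34 remainder 0
34 ÷ 2 = 17 remainder 0
17 ÷ 2 = 8 remainder 1
8 ÷ 2 = 4 remainder 0
4 ÷ 2 = 2 remainder 0
2 ÷ 2 = 1 remainder 0
1 ÷ 2 = 0 remainder 1
Reading remainders bottom to top: 100010000110100111



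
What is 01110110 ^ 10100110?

XOR: 1 when bits differ
  01110110
^ 10100110
----------
  11010000
Decimal: 118 ^ 166 = 208



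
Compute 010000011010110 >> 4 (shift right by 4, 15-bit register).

Original: 010000011010110 (decimal 8406)
Shift right by 4 positions
Drop the 4 low bits; fill with zeros on the left
Result: 000001000001101 (decimal 525)
Equivalent: 8406 >> 4 = 8406 ÷ 2^4 = 525



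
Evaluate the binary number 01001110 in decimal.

Sum of powers of 2 for each 1-bit:
2^1 + 2^2 + 2^3 + 2^6
= 2 + 4 + 8 + 64
= 78



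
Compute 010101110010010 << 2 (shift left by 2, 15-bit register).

Original: 010101110010010 (decimal 11154)
Shift left by 2 positions
Append 2 zeros on the right and drop the 2 high bits that overflow the 15-bit width
Result: 010111001001000 (decimal 11848)
Equivalent: 11154 << 2 = 11154 × 2^2 = 44616, truncated to 15 bits = 11848



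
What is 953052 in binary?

Using repeated division by 2:
953052 ÷ 2 = 476526 remainder 0
476526 ÷ 2 = 238263 remainder 0
238263 ÷ 2 = 119131 remainder 1
119131 ÷ 2 = 59565 remainder 1
59565 ÷ 2 = 29782 remainder 1
29782 ÷ 2 = 14891 remainder 0
14891 ÷ 2 = 7445 remainder 1
7445 ÷ 2 = 3722 remainder 1
3722 ÷ 2 = 1861 remainder 0
1861 ÷ 2 = 930 remainder 1
930 ÷ 2 = 465 remainder 0
465 ÷ 2 = 232 remainder 1
232 ÷ 2 = 116 remainder 0
116 ÷ 2 = 58 remainder 0
58 ÷ 2 = 29 remainder 0
29 ÷ 2 = 14 remainder 1
14 ÷ 2 = 7 remainder 0
7 ÷ 2 = 3 remainder 1
3 ÷ 2 = 1 remainder 1
1 ÷ 2 = 0 remainder 1
Reading remainders bottom to top: 11101000101011011100



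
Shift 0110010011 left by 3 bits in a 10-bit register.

Original: 0110010011 (decimal 403)
Shift left by 3 positions
Append 3 zeros on the right and drop the 3 high bits that overflow the 10-bit width
Result: 0010011000 (decimal 152)
Equivalent: 403 << 3 = 403 × 2^3 = 3224, truncated to 10 bits = 152



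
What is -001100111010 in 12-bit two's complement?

Original: 001100111010
Step 1 - Invert all bits: 110011000101
Step 2 - Add 1: 110011000110
Verification: 001100111010 + 110011000110 = 1000000000000; discarding the end carry (carry out of the top bit) leaves the 12-bit value 000000000000, as required for x + (-x)



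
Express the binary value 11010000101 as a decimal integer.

Sum of powers of 2 for each 1-bit:
2^0 + 2^2 + 2^7 + 2^9 + 2^10
= 1 + 4 + 128 + 512 + 1024
= 1669



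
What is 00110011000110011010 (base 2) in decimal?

Sum of powers of 2 for each 1-bit:
2^1 + 2^3 + 2^4 + 2^7 + 2^8 + 2^12 + 2^13 + 2^16 + 2^17
= 2 + 8 + 16 + 128 + 256 + 4096 + 8192 + 65536 + 131072
= 209306



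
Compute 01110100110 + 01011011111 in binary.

Add column by column from the right: bit + bit + carry-in; write the sum mod 2, carry 1 when the sum is 2 or 3.
carry:  11111111100
        01110100110
+       01011011111
-------------------
       011010000101
(the carry out of the leftmost column, 0, becomes the leading bit)
Decimal check:
  01110100110 = 512 + 256 + 128 + 32 + 4 + 2 = 934
  01011011111 = 512 + 128 + 64 + 16 + 8 + 4 + 2 + 1 = 735
  934 + 735 = 1669, and 011010000101 = 1024 + 512 + 128 + 4 + 1 = 1669 ✓



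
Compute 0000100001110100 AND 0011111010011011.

AND: 1 only when both bits are 1
  0000100001110100
& 0011111010011011
------------------
  0000100000010000
Decimal: 2164 & 16027 = 2064



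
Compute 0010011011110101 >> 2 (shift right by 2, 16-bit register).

Original: 0010011011110101 (decimal 9973)
Shift right by 2 positions
Drop the 2 low bits; fill with zeros on the left
Result: 0000100110111101 (decimal 2493)
Equivalent: 9973 >> 2 = 9973 ÷ 2^2 = 2493



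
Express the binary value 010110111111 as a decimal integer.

Sum of powers of 2 for each 1-bit:
2^0 + 2^1 + 2^2 + 2^3 + 2^4 + 2^5 + 2^7 + 2^8 + 2^10
= 1 + 2 + 4 + 8 + 16 + 32 + 128 + 256 + 1024
= 1471



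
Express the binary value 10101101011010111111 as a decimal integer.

Sum of powers of 2 for each 1-bit:
2^0 + 2^1 + 2^2 + 2^3 + 2^4 + 2^5 + 2^7 + 2^9 + 2^10 + 2^12 + 2^14 + 2^15 + 2^17 + 2^19
= 1 + 2 + 4 + 8 + 16 + 32 + 128 + 512 + 1024 + 4096 + 16384 + 32768 + 131072 + 524288
= 710335



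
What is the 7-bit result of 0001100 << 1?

Original: 0001100 (decimal 12)
Shift left by 1 position
Append 1 zero on the right
Result: 0011000 (decimal 24)
Equivalent: 12 << 1 = 12 × 2^1 = 24



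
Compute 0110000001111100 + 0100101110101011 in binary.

Add column by column from the right: bit + bit + carry-in; write the sum mod 2, carry 1 when the sum is 2 or 3.
carry:  1000011111110000
        0110000001111100
+       0100101110101011
------------------------
       01010110000100111
(the carry out of the leftmost column, 0, becomes the leading bit)
Decimal check:
  0110000001111100 = 16384 + 8192 + 64 + 32 + 16 + 8 + 4 = 24700
  0100101110101011 = 16384 + 2048 + 512 + 256 + 128 + 32 + 8 + 2 + 1 = 19371
  24700 + 19371 = 44071, and 01010110000100111 = 32768 + 8192 + 2048 + 1024 + 32 + 4 + 2 + 1 = 44071 ✓



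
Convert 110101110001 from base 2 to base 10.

Sum of powers of 2 for each 1-bit:
2^0 + 2^4 + 2^5 + 2^6 + 2^8 + 2^10 + 2^11
= 1 + 16 + 32 + 64 + 256 + 1024 + 2048
= 3441



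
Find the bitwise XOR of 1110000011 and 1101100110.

XOR: 1 when bits differ
  1110000011
^ 1101100110
------------
  0011100101
Decimal: 899 ^ 870 = 229



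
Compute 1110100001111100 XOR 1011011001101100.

XOR: 1 when bits differ
  1110100001111100
^ 1011011001101100
------------------
  0101111000010000
Decimal: 59516 ^ 46700 = 24080



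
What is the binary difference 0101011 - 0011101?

Method 1 - Direct subtraction (column by column from the right: bit − bit − borrow-in; if negative, add 2 and borrow 1 from the next column):
borrow: 0111000
        0101011
-       0011101
---------------
        0001110

Method 2 - Add two's complement:
Two's complement of 0011101: invert → 1100010, add 1 → 1100011
  0101011
+ 1100011
---------
 10001110  (end carry out of the top bit = 1)
Discarding the end carry: 0001110
Decimal check:
  0101011 = 32 + 8 + 2 + 1 = 43
  0011101 = 16 + 8 + 4 + 1 = 29
  43 - 29 = 14, and 0001110 = 8 + 4 + 2 = 14 ✓



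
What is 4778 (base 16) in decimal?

Expand by place value (powers of 16):
4778 = 4 × 16^3 + 7 × 16^2 + 7 × 16^1 + 8 × 16^0
= 4 × 4096 + 7 × 256 + 7 × 16 + 8 × 1
= 16384 + 1792 + 112 + 8
= 18296



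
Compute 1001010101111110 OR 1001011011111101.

OR: 1 when either bit is 1
  1001010101111110
| 1001011011111101
------------------
  1001011111111111
Decimal: 38270 | 38653 = 38911



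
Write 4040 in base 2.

Using repeated division by 2:
4040 ÷ 2 = 2020 remainder 0
2020 ÷ 2 = 1010 remainder 0
1010 ÷ 2 = 505 remainder 0
505 ÷ 2 = 252 remainder 1
252 ÷ 2 = 126 remainder 0
126 ÷ 2 = 63 remainder 0
63 ÷ 2 = 31 remainder 1
31 ÷ 2 = 15 remainder 1
15 ÷ 2 = 7 remainder 1
7 ÷ 2 = 3 remainder 1
3 ÷ 2 = 1 remainder 1
1 ÷ 2 = 0 remainder 1
Reading remainders bottom to top: 111111001000



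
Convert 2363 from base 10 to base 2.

Using repeated division by 2:
2363 ÷ 2 = 1181 remainder 1
1181 ÷ 2 = 590 remainder 1
590 ÷ 2 = 295 remainder 0
295 ÷ 2 = 147 remainder 1
147 ÷ 2 = 73 remainder 1
73 ÷ 2 = 36 remainder 1
36 ÷ 2 = 18 remainder 0
18 ÷ 2 = 9 remainder 0
9 ÷ 2 = 4 remainder 1
4 ÷ 2 = 2 remainder 0
2 ÷ 2 = 1 remainder 0
1 ÷ 2 = 0 remainder 1
Reading remainders bottom to top: 100100111011



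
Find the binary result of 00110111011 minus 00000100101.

Method 1 - Direct subtraction (column by column from the right: bit − bit − borrow-in; if negative, add 2 and borrow 1 from the next column):
borrow: 00000001000
        00110111011
-       00000100101
-------------------
        00110010110

Method 2 - Add two's complement:
Two's complement of 00000100101: invert → 11111011010, add 1 → 11111011011
  00110111011
+ 11111011011
-------------
 100110010110  (end carry out of the top bit = 1)
Discarding the end carry: 00110010110
Decimal check:
  00110111011 = 256 + 128 + 32 + 16 + 8 + 2 + 1 = 443
  00000100101 = 32 + 4 + 1 = 37
  443 - 37 = 406, and 00110010110 = 256 + 128 + 16 + 4 + 2 = 406 ✓



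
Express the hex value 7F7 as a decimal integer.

Expand by place value (powers of 16):
Digit values: F = 15
7F7 = 7 × 16^2 + 15 × 16^1 + 7 × 16^0
= 7 × 256 + 15 × 16 + 7 × 1
= 1792 + 240 + 7
= 2039



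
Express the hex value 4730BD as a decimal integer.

Expand by place value (powers of 16):
Digit values: B = 11, D = 13
4730BD = 4 × 16^5 + 7 × 16^4 + 3 × 16^3 + 0 × 16^2 + 11 × 16^1 + 13 × 16^0
= 4 × 1048576 + 7 × 65536 + 3 × 4096 + 0 × 256 + 11 × 16 + 13 × 1
= 4194304 + 458752 + 12288 + 0 + 176 + 13
= 4665533



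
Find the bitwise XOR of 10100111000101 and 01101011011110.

XOR: 1 when bits differ
  10100111000101
^ 01101011011110
----------------
  11001100011011
Decimal: 10693 ^ 6878 = 13083



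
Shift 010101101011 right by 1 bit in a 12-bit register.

Original: 010101101011 (decimal 1387)
Shift right by 1 position
Drop the 1 low bit; fill with zero on the left
Result: 001010110101 (decimal 693)
Equivalent: 1387 >> 1 = 1387 ÷ 2^1 = 693



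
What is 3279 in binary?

Using repeated division by 2:
3279 ÷ 2 = 1639 remainder 1
1639 ÷ 2 = 819 remainder 1
819 ÷ 2 = 409 remainder 1
409 ÷ 2 = 204 remainder 1
204 ÷ 2 = 102 remainder 0
102 ÷ 2 = 51 remainder 0
51 ÷ 2 = 25 remainder 1
25 ÷ 2 = 12 remainder 1
12 ÷ 2 = 6 remainder 0
6 ÷ 2 = 3 remainder 0
3 ÷ 2 = 1 remainder 1
1 ÷ 2 = 0 remainder 1
Reading remainders bottom to top: 110011001111



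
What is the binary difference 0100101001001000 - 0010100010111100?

Method 1 - Direct subtraction (column by column from the right: bit − bit − borrow-in; if negative, add 2 and borrow 1 from the next column):
borrow: 0100001101111000
        0100101001001000
-       0010100010111100
------------------------
        0010000110001100

Method 2 - Add two's complement:
Two's complement of 0010100010111100: invert → 1101011101000011, add 1 → 1101011101000100
  0100101001001000
+ 1101011101000100
------------------
 10010000110001100  (end carry out of the top bit = 1)
Discarding the end carry: 0010000110001100
Decimal check:
  0100101001001000 = 16384 + 2048 + 512 + 64 + 8 = 19016
  0010100010111100 = 8192 + 2048 + 128 + 32 + 16 + 8 + 4 = 10428
  19016 - 10428 = 8588, and 0010000110001100 = 8192 + 256 + 128 + 8 + 4 = 8588 ✓



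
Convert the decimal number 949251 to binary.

Using repeated division by 2:
949251 ÷ 2 = 474625 remainder 1
474625 ÷ 2 = 237312 remainder 1
237312 ÷ 2 = 118656 remainder 0
118656 ÷ 2 = 59328 remainder 0
59328 ÷ 2 = 29664 remainder 0
29664 ÷ 2 = 14832 remainder 0
14832 ÷ 2 = 7416 remainder 0
7416 ÷ 2 = 3708 remainder 0
3708 ÷ 2 = 1854 remainder 0
1854 ÷ 2 = 927 remainder 0
927 ÷ 2 = 463 remainder 1
463 ÷ 2 = 231 remainder 1
231 ÷ 2 = 115 remainder 1
115 ÷ 2 = 57 remainder 1
57 ÷ 2 = 28 remainder 1
28 ÷ 2 = 14 remainder 0
14 ÷ 2 = 7 remainder 0
7 ÷ 2 = 3 remainder 1
3 ÷ 2 = 1 remainder 1
1 ÷ 2 = 0 remainder 1
Reading remainders bottom to top: 11100111110000000011



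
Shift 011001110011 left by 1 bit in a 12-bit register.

Original: 011001110011 (decimal 1651)
Shift left by 1 position
Append 1 zero on the right
Result: 110011100110 (decimal 3302)
Equivalent: 1651 << 1 = 1651 × 2^1 = 3302



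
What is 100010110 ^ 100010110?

XOR: 1 when bits differ
  100010110
^ 100010110
-----------
  000000000
Decimal: 278 ^ 278 = 0



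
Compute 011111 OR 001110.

OR: 1 when either bit is 1
  011111
| 001110
--------
  011111
Decimal: 31 | 14 = 31



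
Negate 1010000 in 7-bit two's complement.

Original (sign bit 1, negative): 1010000
Step 1 - Invert all bits: 0101111
Step 2 - Add 1: 0110000
Verification: 1010000 + 0110000 = 10000000; discarding the end carry (carry out of the top bit) leaves the 7-bit value 0000000, as required for x + (-x)



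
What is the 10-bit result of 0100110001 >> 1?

Original: 0100110001 (decimal 305)
Shift right by 1 position
Drop the 1 low bit; fill with zero on the left
Result: 0010011000 (decimal 152)
Equivalent: 305 >> 1 = 305 ÷ 2^1 = 152



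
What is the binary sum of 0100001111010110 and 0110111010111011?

Add column by column from the right: bit + bit + carry-in; write the sum mod 2, carry 1 when the sum is 2 or 3.
carry:  1001111111111100
        0100001111010110
+       0110111010111011
------------------------
       01011001010010001
(the carry out of the leftmost column, 0, becomes the leading bit)
Decimal check:
  0100001111010110 = 16384 + 512 + 256 + 128 + 64 + 16 + 4 + 2 = 17366
  0110111010111011 = 16384 + 8192 + 2048 + 1024 + 512 + 128 + 32 + 16 + 8 + 2 + 1 = 28347
  17366 + 28347 = 45713, and 01011001010010001 = 32768 + 8192 + 4096 + 512 + 128 + 16 + 1 = 45713 ✓



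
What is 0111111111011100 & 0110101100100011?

AND: 1 only when both bits are 1
  0111111111011100
& 0110101100100011
------------------
  0110101100000000
Decimal: 32732 & 27427 = 27392



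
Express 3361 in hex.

Using repeated division by 16 (digits 10–15 are A–F):
3361 ÷ 16 = 210 remainder 1
210 ÷ 16 = 13 remainder 2
13 ÷ 16 = 0 remainder 13 (D)
Reading remainders bottom to top: D21



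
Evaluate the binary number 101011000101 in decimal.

Sum of powers of 2 for each 1-bit:
2^0 + 2^2 + 2^6 + 2^7 + 2^9 + 2^11
= 1 + 4 + 64 + 128 + 512 + 2048
= 2757



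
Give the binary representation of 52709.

Using repeated division by 2:
52709 ÷ 2 = 26354 remainder 1
26354 ÷ 2 = 13177 remainder 0
13177 ÷ 2 = 6588 remainder 1
6588 ÷ 2 = 3294 remainder 0
3294 ÷ 2 = 1647 remainder 0
1647 ÷ 2 = 823 remainder 1
823 ÷ 2 = 411 remainder 1
411 ÷ 2 = 205 remainder 1
205 ÷ 2 = 102 remainder 1
102 ÷ 2 = 51 remainder 0
51 ÷ 2 = 25 remainder 1
25 ÷ 2 = 12 remainder 1
12 ÷ 2 = 6 remainder 0
6 ÷ 2 = 3 remainder 0
3 ÷ 2 = 1 remainder 1
1 ÷ 2 = 0 remainder 1
Reading remainders bottom to top: 1100110111100101



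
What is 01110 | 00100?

OR: 1 when either bit is 1
  01110
| 00100
-------
  01110
Decimal: 14 | 4 = 14



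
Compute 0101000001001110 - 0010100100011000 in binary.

Method 1 - Direct subtraction (column by column from the right: bit − bit − borrow-in; if negative, add 2 and borrow 1 from the next column):
borrow: 0101111001100000
        0101000001001110
-       0010100100011000
------------------------
        0010011100110110

Method 2 - Add two's complement:
Two's complement of 0010100100011000: invert → 1101011011100111, add 1 → 1101011011101000
  0101000001001110
+ 1101011011101000
------------------
 10010011100110110  (end carry out of the top bit = 1)
Discarding the end carry: 0010011100110110
Decimal check:
  0101000001001110 = 16384 + 4096 + 64 + 8 + 4 + 2 = 20558
  0010100100011000 = 8192 + 2048 + 256 + 16 + 8 = 10520
  20558 - 10520 = 10038, and 0010011100110110 = 8192 + 1024 + 512 + 256 + 32 + 16 + 4 + 2 = 10038 ✓



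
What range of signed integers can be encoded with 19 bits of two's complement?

For 19-bit two's complement:
Minimum: -2^18 = -262144
Maximum: 2^18 - 1 = 262143



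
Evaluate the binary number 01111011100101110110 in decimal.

Sum of powers of 2 for each 1-bit:
2^1 + 2^2 + 2^4 + 2^5 + 2^6 + 2^8 + 2^11 + 2^12 + 2^13 + 2^15 + 2^16 + 2^17 + 2^18
= 2 + 4 + 16 + 32 + 64 + 256 + 2048 + 4096 + 8192 + 32768 + 65536 + 131072 + 262144
= 506230



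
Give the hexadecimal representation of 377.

Using repeated division by 16 (digits 10–15 are A–F):
377 ÷ 16 = 23 remainder 9
23 ÷ 16 = 1 remainder 7
1 ÷ 16 = 0 remainder 1
Reading remainders bottom to top: 179



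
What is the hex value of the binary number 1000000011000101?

Group into 4-bit nibbles from right:
  1000 = 8
  0000 = 0
  1100 = C
  0101 = 5
Result: 80C5



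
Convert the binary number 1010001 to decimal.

Sum of powers of 2 for each 1-bit:
2^0 + 2^4 + 2^6
= 1 + 16 + 64
= 81



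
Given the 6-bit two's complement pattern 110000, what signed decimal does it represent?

Binary: 110000
Sign bit: 1 (negative)
Invert: 001111
Add 1:  010000
Magnitude: 010000 = 16
Value: -16



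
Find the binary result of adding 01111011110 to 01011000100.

Add column by column from the right: bit + bit + carry-in; write the sum mod 2, carry 1 when the sum is 2 or 3.
carry:  11110111000
        01111011110
+       01011000100
-------------------
       011010100010
(the carry out of the leftmost column, 0, becomes the leading bit)
Decimal check:
  01111011110 = 512 + 256 + 128 + 64 + 16 + 8 + 4 + 2 = 990
  01011000100 = 512 + 128 + 64 + 4 = 708
  990 + 708 = 1698, and 011010100010 = 1024 + 512 + 128 + 32 + 2 = 1698 ✓



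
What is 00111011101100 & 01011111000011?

AND: 1 only when both bits are 1
  00111011101100
& 01011111000011
----------------
  00011011000000
Decimal: 3820 & 6083 = 1728



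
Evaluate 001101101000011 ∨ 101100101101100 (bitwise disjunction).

OR: 1 when either bit is 1
  001101101000011
| 101100101101100
-----------------
  101101101101111
Decimal: 6979 | 22892 = 23407



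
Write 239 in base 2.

Using repeated division by 2:
239 ÷ 2 = 119 remainder 1
119 ÷ 2 = 59 remainder 1
59 ÷ 2 = 29 remainder 1
29 ÷ 2 = 14 remainder 1
14 ÷ 2 = 7 remainder 0
7 ÷ 2 = 3 remainder 1
3 ÷ 2 = 1 remainder 1
1 ÷ 2 = 0 remainder 1
Reading remainders bottom to top: 11101111



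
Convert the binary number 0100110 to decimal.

Sum of powers of 2 for each 1-bit:
2^1 + 2^2 + 2^5
= 2 + 4 + 32
= 38



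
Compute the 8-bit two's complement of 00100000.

Original: 00100000
Step 1 - Invert all bits: 11011111
Step 2 - Add 1: 11100000
Verification: 00100000 + 11100000 = 100000000; discarding the end carry (carry out of the top bit) leaves the 8-bit value 00000000, as required for x + (-x)



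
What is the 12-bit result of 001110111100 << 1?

Original: 001110111100 (decimal 956)
Shift left by 1 position
Append 1 zero on the right
Result: 011101111000 (decimal 1912)
Equivalent: 956 << 1 = 956 × 2^1 = 1912



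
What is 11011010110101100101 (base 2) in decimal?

Sum of powers of 2 for each 1-bit:
2^0 + 2^2 + 2^5 + 2^6 + 2^8 + 2^10 + 2^11 + 2^13 + 2^15 + 2^16 + 2^18 + 2^19
= 1 + 4 + 32 + 64 + 256 + 1024 + 2048 + 8192 + 32768 + 65536 + 262144 + 524288
= 896357



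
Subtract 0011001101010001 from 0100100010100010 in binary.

Method 1 - Direct subtraction (column by column from the right: bit − bit − borrow-in; if negative, add 2 and borrow 1 from the next column):
borrow: 0110111010100010
        0100100010100010
-       0011001101010001
------------------------
        0001010101010001

Method 2 - Add two's complement:
Two's complement of 0011001101010001: invert → 1100110010101110, add 1 → 1100110010101111
  0100100010100010
+ 1100110010101111
------------------
 10001010101010001  (end carry out of the top bit = 1)
Discarding the end carry: 0001010101010001
Decimal check:
  0100100010100010 = 16384 + 2048 + 128 + 32 + 2 = 18594
  0011001101010001 = 8192 + 4096 + 512 + 256 + 64 + 16 + 1 = 13137
  18594 - 13137 = 5457, and 0001010101010001 = 4096 + 1024 + 256 + 64 + 16 + 1 = 5457 ✓



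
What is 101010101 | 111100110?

OR: 1 when either bit is 1
  101010101
| 111100110
-----------
  111110111
Decimal: 341 | 486 = 503



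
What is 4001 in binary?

Using repeated division by 2:
4001 ÷ 2 = 2000 remainder 1
2000 ÷ 2 = 1000 remainder 0
1000 ÷ 2 = 500 remainder 0
500 ÷ 2 = 250 remainder 0
250 ÷ 2 = 125 remainder 0
125 ÷ 2 = 62 remainder 1
62 ÷ 2 = 31 remainder 0
31 ÷ 2 = 15 remainder 1
15 ÷ 2 = 7 remainder 1
7 ÷ 2 = 3 remainder 1
3 ÷ 2 = 1 remainder 1
1 ÷ 2 = 0 remainder 1
Reading remainders bottom to top: 111110100001



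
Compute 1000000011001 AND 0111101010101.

AND: 1 only when both bits are 1
  1000000011001
& 0111101010101
---------------
  0000000010001
Decimal: 4121 & 3925 = 17



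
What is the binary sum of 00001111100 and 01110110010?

Add column by column from the right: bit + bit + carry-in; write the sum mod 2, carry 1 when the sum is 2 or 3.
carry:  11111100000
        00001111100
+       01110110010
-------------------
       010000101110
(the carry out of the leftmost column, 0, becomes the leading bit)
Decimal check:
  00001111100 = 64 + 32 + 16 + 8 + 4 = 124
  01110110010 = 512 + 256 + 128 + 32 + 16 + 2 = 946
  124 + 946 = 1070, and 010000101110 = 1024 + 32 + 8 + 4 + 2 = 1070 ✓



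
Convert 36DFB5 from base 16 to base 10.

Expand by place value (powers of 16):
Digit values: D = 13, F = 15, B = 11
36DFB5 = 3 × 16^5 + 6 × 16^4 + 13 × 16^3 + 15 × 16^2 + 11 × 16^1 + 5 × 16^0
= 3 × 1048576 + 6 × 65536 + 13 × 4096 + 15 × 256 + 11 × 16 + 5 × 1
= 3145728 + 393216 + 53248 + 3840 + 176 + 5
= 3596213



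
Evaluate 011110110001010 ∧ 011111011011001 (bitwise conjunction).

AND: 1 only when both bits are 1
  011110110001010
& 011111011011001
-----------------
  011110010001000
Decimal: 15754 & 16089 = 15496



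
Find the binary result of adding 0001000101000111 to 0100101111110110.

Add column by column from the right: bit + bit + carry-in; write the sum mod 2, carry 1 when the sum is 2 or 3.
carry:  0000011110001100
        0001000101000111
+       0100101111110110
------------------------
       00101110100111101
(the carry out of the leftmost column, 0, becomes the leading bit)
Decimal check:
  0001000101000111 = 4096 + 256 + 64 + 4 + 2 + 1 = 4423
  0100101111110110 = 16384 + 2048 + 512 + 256 + 128 + 64 + 32 + 16 + 4 + 2 = 19446
  4423 + 19446 = 23869, and 00101110100111101 = 16384 + 4096 + 2048 + 1024 + 256 + 32 + 16 + 8 + 4 + 1 = 23869 ✓



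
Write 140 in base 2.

Using repeated division by 2:
140 ÷ 2 = 70 remainder 0
70 ÷ 2 = 35 remainder 0
35 ÷ 2 = 17 remainder 1
17 ÷ 2 = 8 remainder 1
8 ÷ 2 = 4 remainder 0
4 ÷ 2 = 2 remainder 0
2 ÷ 2 = 1 remainder 0
1 ÷ 2 = 0 remainder 1
Reading remainders bottom to top: 10001100



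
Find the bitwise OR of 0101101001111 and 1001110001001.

OR: 1 when either bit is 1
  0101101001111
| 1001110001001
---------------
  1101111001111
Decimal: 2895 | 5001 = 7119



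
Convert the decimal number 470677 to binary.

Using repeated division by 2:
470677 ÷ 2 = 235338 remainder 1
235338 ÷ 2 = 117669 remainder 0
117669 ÷ 2 = 58834 remainder 1
58834 ÷ 2 = 29417 remainder 0
29417 ÷ 2 = 14708 remainder 1
14708 ÷ 2 = 7354 remainder 0
7354 ÷ 2 = 3677 remainder 0
3677 ÷ 2 = 1838 remainder 1
1838 ÷ 2 = 919 remainder 0
919 ÷ 2 = 459 remainder 1
459 ÷ 2 = 229 remainder 1
229 ÷ 2 = 114 remainder 1
114 ÷ 2 = 57 remainder 0
57 ÷ 2 = 28 remainder 1
28 ÷ 2 = 14 remainder 0
14 ÷ 2 = 7 remainder 0
7 ÷ 2 = 3 remainder 1
3 ÷ 2 = 1 remainder 1
1 ÷ 2 = 0 remainder 1
Reading remainders bottom to top: 1110010111010010101



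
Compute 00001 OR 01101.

OR: 1 when either bit is 1
  00001
| 01101
-------
  01101
Decimal: 1 | 13 = 13



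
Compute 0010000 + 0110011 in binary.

Add column by column from the right: bit + bit + carry-in; write the sum mod 2, carry 1 when the sum is 2 or 3.
carry:  1100000
        0010000
+       0110011
---------------
       01000011
(the carry out of the leftmost column, 0, becomes the leading bit)
Decimal check:
  0010000 = 16
  0110011 = 32 + 16 + 2 + 1 = 51
  16 + 51 = 67, and 01000011 = 64 + 2 + 1 = 67 ✓



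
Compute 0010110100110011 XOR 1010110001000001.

XOR: 1 when bits differ
  0010110100110011
^ 1010110001000001
------------------
  1000000101110010
Decimal: 11571 ^ 44097 = 33138



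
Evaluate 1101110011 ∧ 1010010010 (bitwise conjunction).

AND: 1 only when both bits are 1
  1101110011
& 1010010010
------------
  1000010010
Decimal: 883 & 658 = 530



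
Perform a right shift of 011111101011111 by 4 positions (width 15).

Original: 011111101011111 (decimal 16223)
Shift right by 4 positions
Drop the 4 low bits; fill with zeros on the left
Result: 000001111110101 (decimal 1013)
Equivalent: 16223 >> 4 = 16223 ÷ 2^4 = 1013



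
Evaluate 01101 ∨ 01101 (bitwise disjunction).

OR: 1 when either bit is 1
  01101
| 01101
-------
  01101
Decimal: 13 | 13 = 13



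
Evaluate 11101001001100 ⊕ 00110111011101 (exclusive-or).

XOR: 1 when bits differ
  11101001001100
^ 00110111011101
----------------
  11011110010001
Decimal: 14924 ^ 3549 = 14225



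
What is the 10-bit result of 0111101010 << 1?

Original: 0111101010 (decimal 490)
Shift left by 1 position
Append 1 zero on the right
Result: 1111010100 (decimal 980)
Equivalent: 490 << 1 = 490 × 2^1 = 980



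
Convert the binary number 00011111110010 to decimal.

Sum of powers of 2 for each 1-bit:
2^1 + 2^4 + 2^5 + 2^6 + 2^7 + 2^8 + 2^9 + 2^10
= 2 + 16 + 32 + 64 + 128 + 256 + 512 + 1024
= 2034



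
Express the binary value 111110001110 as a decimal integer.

Sum of powers of 2 for each 1-bit:
2^1 + 2^2 + 2^3 + 2^7 + 2^8 + 2^9 + 2^10 + 2^11
= 2 + 4 + 8 + 128 + 256 + 512 + 1024 + 2048
= 3982



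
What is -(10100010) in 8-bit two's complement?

Original (sign bit 1, negative): 10100010
Step 1 - Invert all bits: 01011101
Step 2 - Add 1: 01011110
Verification: 10100010 + 01011110 = 100000000; discarding the end carry (carry out of the top bit) leaves the 8-bit value 00000000, as required for x + (-x)



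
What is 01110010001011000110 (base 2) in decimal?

Sum of powers of 2 for each 1-bit:
2^1 + 2^2 + 2^6 + 2^7 + 2^9 + 2^13 + 2^16 + 2^17 + 2^18
= 2 + 4 + 64 + 128 + 512 + 8192 + 65536 + 131072 + 262144
= 467654



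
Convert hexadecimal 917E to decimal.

Expand by place value (powers of 16):
Digit values: E = 14
917E = 9 × 16^3 + 1 × 16^2 + 7 × 16^1 + 14 × 16^0
= 9 × 4096 + 1 × 256 + 7 × 16 + 14 × 1
= 36864 + 256 + 112 + 14
= 37246



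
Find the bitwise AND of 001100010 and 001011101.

AND: 1 only when both bits are 1
  001100010
& 001011101
-----------
  001000000
Decimal: 98 & 93 = 64



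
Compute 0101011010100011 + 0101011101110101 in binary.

Add column by column from the right: bit + bit + carry-in; write the sum mod 2, carry 1 when the sum is 2 or 3.
carry:  1010111111001110
        0101011010100011
+       0101011101110101
------------------------
       01010111000011000
(the carry out of the leftmost column, 0, becomes the leading bit)
Decimal check:
  0101011010100011 = 16384 + 4096 + 1024 + 512 + 128 + 32 + 2 + 1 = 22179
  0101011101110101 = 16384 + 4096 + 1024 + 512 + 256 + 64 + 32 + 16 + 4 + 1 = 22389
  22179 + 22389 = 44568, and 01010111000011000 = 32768 + 8192 + 2048 + 1024 + 512 + 16 + 8 = 44568 ✓



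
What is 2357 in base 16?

Using repeated division by 16 (digits 10–15 are A–F):
2357 ÷ 16 = 147 remainder 5
147 ÷ 16 = 9 remainder 3
9 ÷ 16 = 0 remainder 9
Reading remainders bottom to top: 935



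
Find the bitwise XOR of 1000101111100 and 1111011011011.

XOR: 1 when bits differ
  1000101111100
^ 1111011011011
---------------
  0111110100111
Decimal: 4476 ^ 7899 = 4007



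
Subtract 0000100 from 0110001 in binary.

Method 1 - Direct subtraction (column by column from the right: bit − bit − borrow-in; if negative, add 2 and borrow 1 from the next column):
borrow: 0011000
        0110001
-       0000100
---------------
        0101101

Method 2 - Add two's complement:
Two's complement of 0000100: invert → 1111011, add 1 → 1111100
  0110001
+ 1111100
---------
 10101101  (end carry out of the top bit = 1)
Discarding the end carry: 0101101
Decimal check:
  0110001 = 32 + 16 + 1 = 49
  0000100 = 4
  49 - 4 = 45, and 0101101 = 32 + 8 + 4 + 1 = 45 ✓



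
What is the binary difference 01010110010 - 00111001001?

Method 1 - Direct subtraction (column by column from the right: bit − bit − borrow-in; if negative, add 2 and borrow 1 from the next column):
borrow: 01110010010
        01010110010
-       00111001001
-------------------
        00011101001

Method 2 - Add two's complement:
Two's complement of 00111001001: invert → 11000110110, add 1 → 11000110111
  01010110010
+ 11000110111
-------------
 100011101001  (end carry out of the top bit = 1)
Discarding the end carry: 00011101001
Decimal check:
  01010110010 = 512 + 128 + 32 + 16 + 2 = 690
  00111001001 = 256 + 128 + 64 + 8 + 1 = 457
  690 - 457 = 233, and 00011101001 = 128 + 64 + 32 + 8 + 1 = 233 ✓



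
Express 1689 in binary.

Using repeated division by 2:
1689 ÷ 2 = 844 remainder 1
844 ÷ 2 = 422 remainder 0
422 ÷ 2 = 211 remainder 0
211 ÷ 2 = 105 remainder 1
105 ÷ 2 = 52 remainder 1
52 ÷ 2 = 26 remainder 0
26 ÷ 2 = 13 remainder 0
13 ÷ 2 = 6 remainder 1
6 ÷ 2 = 3 remainder 0
3 ÷ 2 = 1 remainder 1
1 ÷ 2 = 0 remainder 1
Reading remainders bottom to top: 11010011001



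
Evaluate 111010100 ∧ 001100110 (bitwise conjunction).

AND: 1 only when both bits are 1
  111010100
& 001100110
-----------
  001000100
Decimal: 468 & 102 = 68



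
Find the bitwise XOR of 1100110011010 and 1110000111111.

XOR: 1 when bits differ
  1100110011010
^ 1110000111111
---------------
  0010110100101
Decimal: 6554 ^ 7231 = 1445



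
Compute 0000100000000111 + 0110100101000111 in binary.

Add column by column from the right: bit + bit + carry-in; write the sum mod 2, carry 1 when the sum is 2 or 3.
carry:  0001000000001110
        0000100000000111
+       0110100101000111
------------------------
       00111000101001110
(the carry out of the leftmost column, 0, becomes the leading bit)
Decimal check:
  0000100000000111 = 2048 + 4 + 2 + 1 = 2055
  0110100101000111 = 16384 + 8192 + 2048 + 256 + 64 + 4 + 2 + 1 = 26951
  2055 + 26951 = 29006, and 00111000101001110 = 16384 + 8192 + 4096 + 256 + 64 + 8 + 4 + 2 = 29006 ✓



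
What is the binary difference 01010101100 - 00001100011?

Method 1 - Direct subtraction (column by column from the right: bit − bit − borrow-in; if negative, add 2 and borrow 1 from the next column):
borrow: 00010000110
        01010101100
-       00001100011
-------------------
        01001001001

Method 2 - Add two's complement:
Two's complement of 00001100011: invert → 11110011100, add 1 → 11110011101
  01010101100
+ 11110011101
-------------
 101001001001  (end carry out of the top bit = 1)
Discarding the end carry: 01001001001
Decimal check:
  01010101100 = 512 + 128 + 32 + 8 + 4 = 684
  00001100011 = 64 + 32 + 2 + 1 = 99
  684 - 99 = 585, and 01001001001 = 512 + 64 + 8 + 1 = 585 ✓



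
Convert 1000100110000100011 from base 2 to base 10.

Sum of powers of 2 for each 1-bit:
2^0 + 2^1 + 2^5 + 2^10 + 2^11 + 2^14 + 2^18
= 1 + 2 + 32 + 1024 + 2048 + 16384 + 262144
= 281635



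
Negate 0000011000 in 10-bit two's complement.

Original: 0000011000
Step 1 - Invert all bits: 1111100111
Step 2 - Add 1: 1111101000
Verification: 0000011000 + 1111101000 = 10000000000; discarding the end carry (carry out of the top bit) leaves the 10-bit value 0000000000, as required for x + (-x)



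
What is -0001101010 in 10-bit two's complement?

Original: 0001101010
Step 1 - Invert all bits: 1110010101
Step 2 - Add 1: 1110010110
Verification: 0001101010 + 1110010110 = 10000000000; discarding the end carry (carry out of the top bit) leaves the 10-bit value 0000000000, as required for x + (-x)



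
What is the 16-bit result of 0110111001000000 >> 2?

Original: 0110111001000000 (decimal 28224)
Shift right by 2 positions
Drop the 2 low bits; fill with zeros on the left
Result: 0001101110010000 (decimal 7056)
Equivalent: 28224 >> 2 = 28224 ÷ 2^2 = 7056



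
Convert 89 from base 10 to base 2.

Using repeated division by 2:
89 ÷ 2 = 44 remainder 1
44 ÷ 2 = 22 remainder 0
22 ÷ 2 = 11 remainder 0
11 ÷ 2 = 5 remainder 1
5 ÷ 2 = 2 remainder 1
2 ÷ 2 = 1 remainder 0
1 ÷ 2 = 0 remainder 1
Reading remainders bottom to top: 1011001



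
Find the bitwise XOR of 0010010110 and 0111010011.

XOR: 1 when bits differ
  0010010110
^ 0111010011
------------
  0101000101
Decimal: 150 ^ 467 = 325



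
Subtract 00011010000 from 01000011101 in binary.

Method 1 - Direct subtraction (column by column from the right: bit − bit − borrow-in; if negative, add 2 and borrow 1 from the next column):
borrow: 01110000000
        01000011101
-       00011010000
-------------------
        00101001101

Method 2 - Add two's complement:
Two's complement of 00011010000: invert → 11100101111, add 1 → 11100110000
  01000011101
+ 11100110000
-------------
 100101001101  (end carry out of the top bit = 1)
Discarding the end carry: 00101001101
Decimal check:
  01000011101 = 512 + 16 + 8 + 4 + 1 = 541
  00011010000 = 128 + 64 + 16 = 208
  541 - 208 = 333, and 00101001101 = 256 + 64 + 8 + 4 + 1 = 333 ✓



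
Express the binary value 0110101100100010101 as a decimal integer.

Sum of powers of 2 for each 1-bit:
2^0 + 2^2 + 2^4 + 2^8 + 2^11 + 2^12 + 2^14 + 2^16 + 2^17
= 1 + 4 + 16 + 256 + 2048 + 4096 + 16384 + 65536 + 131072
= 219413



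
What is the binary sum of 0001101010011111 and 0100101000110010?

Add column by column from the right: bit + bit + carry-in; write the sum mod 2, carry 1 when the sum is 2 or 3.
carry:  0011010001111100
        0001101010011111
+       0100101000110010
------------------------
       00110010011010001
(the carry out of the leftmost column, 0, becomes the leading bit)
Decimal check:
  0001101010011111 = 4096 + 2048 + 512 + 128 + 16 + 8 + 4 + 2 + 1 = 6815
  0100101000110010 = 16384 + 2048 + 512 + 32 + 16 + 2 = 18994
  6815 + 18994 = 25809, and 00110010011010001 = 16384 + 8192 + 1024 + 128 + 64 + 16 + 1 = 25809 ✓



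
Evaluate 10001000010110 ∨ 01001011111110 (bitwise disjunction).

OR: 1 when either bit is 1
  10001000010110
| 01001011111110
----------------
  11001011111110
Decimal: 8726 | 4862 = 13054



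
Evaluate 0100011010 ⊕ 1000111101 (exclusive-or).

XOR: 1 when bits differ
  0100011010
^ 1000111101
------------
  1100100111
Decimal: 282 ^ 573 = 807



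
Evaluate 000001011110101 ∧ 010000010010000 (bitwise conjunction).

AND: 1 only when both bits are 1
  000001011110101
& 010000010010000
-----------------
  000000010010000
Decimal: 757 & 8336 = 144



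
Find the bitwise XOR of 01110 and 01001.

XOR: 1 when bits differ
  01110
^ 01001
-------
  00111
Decimal: 14 ^ 9 = 7



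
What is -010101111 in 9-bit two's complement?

Original: 010101111
Step 1 - Invert all bits: 101010000
Step 2 - Add 1: 101010001
Verification: 010101111 + 101010001 = 1000000000; discarding the end carry (carry out of the top bit) leaves the 9-bit value 000000000, as required for x + (-x)



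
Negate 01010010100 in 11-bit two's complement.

Original: 01010010100
Step 1 - Invert all bits: 10101101011
Step 2 - Add 1: 10101101100
Verification: 01010010100 + 10101101100 = 100000000000; discarding the end carry (carry out of the top bit) leaves the 11-bit value 00000000000, as required for x + (-x)



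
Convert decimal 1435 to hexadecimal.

Using repeated division by 16 (digits 10–15 are A–F):
1435 ÷ 16 = 89 remainder 11 (B)
89 ÷ 16 = 5 remainder 9
5 ÷ 16 = 0 remainder 5
Reading remainders bottom to top: 59B



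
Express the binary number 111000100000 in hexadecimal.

Group into 4-bit nibbles from right:
  1110 = E
  0010 = 2
  0000 = 0
Result: E20



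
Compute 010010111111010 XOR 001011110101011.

XOR: 1 when bits differ
  010010111111010
^ 001011110101011
-----------------
  011001001010001
Decimal: 9722 ^ 6059 = 12881



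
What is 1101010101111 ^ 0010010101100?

XOR: 1 when bits differ
  1101010101111
^ 0010010101100
---------------
  1111000000011
Decimal: 6831 ^ 1196 = 7683



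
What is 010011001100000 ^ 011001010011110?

XOR: 1 when bits differ
  010011001100000
^ 011001010011110
-----------------
  001010011111110
Decimal: 9824 ^ 12958 = 5374



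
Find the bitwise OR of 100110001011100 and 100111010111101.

OR: 1 when either bit is 1
  100110001011100
| 100111010111101
-----------------
  100111011111101
Decimal: 19548 | 20157 = 20221



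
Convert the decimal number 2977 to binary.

Using repeated division by 2:
2977 ÷ 2 = 1488 remainder 1
1488 ÷ 2 = 744 remainder 0
744 ÷ 2 = 372 remainder 0
372 ÷ 2 = 186 remainder 0
186 ÷ 2 = 93 remainder 0
93 ÷ 2 = 46 remainder 1
46 ÷ 2 = 23 remainder 0
23 ÷ 2 = 11 remainder 1
11 ÷ 2 = 5 remainder 1
5 ÷ 2 = 2 remainder 1
2 ÷ 2 = 1 remainder 0
1 ÷ 2 = 0 remainder 1
Reading remainders bottom to top: 101110100001



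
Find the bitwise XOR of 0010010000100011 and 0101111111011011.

XOR: 1 when bits differ
  0010010000100011
^ 0101111111011011
------------------
  0111101111111000
Decimal: 9251 ^ 24539 = 31736

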